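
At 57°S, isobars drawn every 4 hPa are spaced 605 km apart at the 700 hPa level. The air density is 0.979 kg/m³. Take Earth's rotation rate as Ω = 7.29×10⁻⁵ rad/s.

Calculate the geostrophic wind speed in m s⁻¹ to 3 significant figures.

5.52 m s⁻¹

Coriolis parameter at 57°S:
f = 2Ω sin φ = 2 × 7.29×10⁻⁵ × sin 57° = 1.22×10⁻⁴ s⁻¹
Pressure gradient: |∂P/∂n| = 400 Pa / 605000 m = 6.61×10⁻⁴ Pa/m
Geostrophic balance (pressure-gradient force = Coriolis force):
V_g = (1/(fρ)) |∂P/∂n| = 6.61×10⁻⁴ / (1.22×10⁻⁴ × 0.979) = 5.52 m/s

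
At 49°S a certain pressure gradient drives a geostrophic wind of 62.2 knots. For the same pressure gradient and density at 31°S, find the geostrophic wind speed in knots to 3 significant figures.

With the same pressure gradient and density, V_g ∝ 1/f ∝ 1/sin φ.
V₂ = V₁ · sin φ₁ / sin φ₂ = 62.2 × sin 49° / sin 31°
V₂ = 62.2 × 0.7547/0.5150 = 91.1 knots

91.1 knots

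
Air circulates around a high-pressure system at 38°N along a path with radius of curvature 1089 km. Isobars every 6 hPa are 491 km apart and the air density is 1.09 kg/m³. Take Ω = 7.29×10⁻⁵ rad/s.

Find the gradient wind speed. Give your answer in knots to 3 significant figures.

28.6 knots

Coriolis parameter at 38°N:
f = 2Ω sin φ = 2 × 7.29×10⁻⁵ × sin 38° = 8.98×10⁻⁵ s⁻¹
Pressure gradient: |∂P/∂n| = 600 Pa / 491000 m = 1.22×10⁻³ Pa/m
Geostrophic speed: V_g = |∂P/∂n|/(fρ) = 1.22×10⁻³/(8.98×10⁻⁵ × 1.09) = 12.5 m/s
Around a high, pressure-gradient force acts outward with centrifugal, so Coriolis balances both:
fV = (1/ρ)|∂P/∂n| + V²/R  →  V² − fR·V + fR·V_g = 0
With fR = 8.98×10⁻⁵ × 1089×10³ m = 97.8 m/s:
V = [fR − √((fR)² − 4 fR V_g)]/2 = [97.8 − √(97.8² − 4×97.8×12.5)]/2 = 14.7 m/s
Supergeostrophic (V > V_g = 12.5 m/s), as expected around a high.
Converting: 14.7 m/s × 1.944 = 28.6 knots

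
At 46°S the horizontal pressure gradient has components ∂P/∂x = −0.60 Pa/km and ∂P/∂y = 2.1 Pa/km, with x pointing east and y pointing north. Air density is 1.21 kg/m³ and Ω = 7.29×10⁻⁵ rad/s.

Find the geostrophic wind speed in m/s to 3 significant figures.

17.2 m/s

Coriolis parameter at 46°S:
f = 2Ω sin φ = 2 × 7.29×10⁻⁵ × sin 46° = 1.05×10⁻⁴ s⁻¹
In the Southern Hemisphere f is negative: f = −1.05×10⁻⁴ s⁻¹.
Component geostrophic relations (x east, y north):
u_g = −(1/(fρ)) ∂P/∂y,  v_g = (1/(fρ)) ∂P/∂x
u_g = −(2.1×10⁻³)/(−1.05×10⁻⁴ × 1.21) = 16.5 m/s;  v_g = (−0.60×10⁻³)/(−1.05×10⁻⁴ × 1.21) = 4.73 m/s
|V_g| = √(u_g² + v_g²) = 17.2 m/s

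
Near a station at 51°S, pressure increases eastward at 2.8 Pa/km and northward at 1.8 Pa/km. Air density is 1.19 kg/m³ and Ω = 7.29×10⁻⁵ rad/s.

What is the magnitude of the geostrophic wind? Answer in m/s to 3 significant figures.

Coriolis parameter at 51°S:
f = 2Ω sin φ = 2 × 7.29×10⁻⁵ × sin 51° = 1.13×10⁻⁴ s⁻¹
In the Southern Hemisphere f is negative: f = −1.13×10⁻⁴ s⁻¹.
Component geostrophic relations (x east, y north):
u_g = −(1/(fρ)) ∂P/∂y,  v_g = (1/(fρ)) ∂P/∂x
u_g = −(1.8×10⁻³)/(−1.13×10⁻⁴ × 1.19) = 13.3 m/s;  v_g = (2.8×10⁻³)/(−1.13×10⁻⁴ × 1.19) = −20.8 m/s
|V_g| = √(u_g² + v_g²) = 24.7 m/s

24.7 m/s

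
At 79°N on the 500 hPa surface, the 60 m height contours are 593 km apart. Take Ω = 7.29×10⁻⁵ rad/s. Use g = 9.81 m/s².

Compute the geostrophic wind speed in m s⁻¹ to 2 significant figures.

6.9 m s⁻¹

Coriolis parameter at 79°N:
f = 2Ω sin φ = 2 × 7.29×10⁻⁵ × sin 79° = 1.43×10⁻⁴ s⁻¹
Height gradient: |∂Z/∂n| = 60 m / 593000 m = 1.01×10⁻⁴
On a pressure surface, geostrophic balance gives V_g = (g/f)|∂Z/∂n|:
V_g = 9.81 × 1.01×10⁻⁴ / 1.43×10⁻⁴ = 6.94 m/s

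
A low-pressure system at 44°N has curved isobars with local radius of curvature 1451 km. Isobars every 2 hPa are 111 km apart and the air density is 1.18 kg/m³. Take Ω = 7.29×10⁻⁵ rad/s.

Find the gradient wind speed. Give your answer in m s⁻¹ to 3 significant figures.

Coriolis parameter at 44°N:
f = 2Ω sin φ = 2 × 7.29×10⁻⁵ × sin 44° = 1.01×10⁻⁴ s⁻¹
Pressure gradient: |∂P/∂n| = 200 Pa / 111000 m = 1.80×10⁻³ Pa/m
Geostrophic speed: V_g = |∂P/∂n|/(fρ) = 1.80×10⁻³/(1.01×10⁻⁴ × 1.18) = 15.1 m/s
Around a low, centrifugal force acts outward with Coriolis, so pressure-gradient force balances both:
(1/ρ)|∂P/∂n| = fV + V²/R  →  V² + fR·V − fR·V_g = 0
With fR = 1.01×10⁻⁴ × 1451×10³ m = 147 m/s:
V = [−fR + √((fR)² + 4 fR V_g)]/2 = [−147 + √(147² + 4×147×15.1)]/2 = 13.8 m/s
Subgeostrophic (V < V_g = 15.1 m/s), as expected around a low.

13.8 m s⁻¹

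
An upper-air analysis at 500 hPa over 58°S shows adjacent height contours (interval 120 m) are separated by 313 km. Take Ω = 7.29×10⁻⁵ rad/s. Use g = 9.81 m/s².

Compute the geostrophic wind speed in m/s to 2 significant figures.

Coriolis parameter at 58°S:
f = 2Ω sin φ = 2 × 7.29×10⁻⁵ × sin 58° = 1.24×10⁻⁴ s⁻¹
Height gradient: |∂Z/∂n| = 120 m / 313000 m = 3.83×10⁻⁴
On a pressure surface, geostrophic balance gives V_g = (g/f)|∂Z/∂n|:
V_g = 9.81 × 3.83×10⁻⁴ / 1.24×10⁻⁴ = 30.4 m/s

30 m/s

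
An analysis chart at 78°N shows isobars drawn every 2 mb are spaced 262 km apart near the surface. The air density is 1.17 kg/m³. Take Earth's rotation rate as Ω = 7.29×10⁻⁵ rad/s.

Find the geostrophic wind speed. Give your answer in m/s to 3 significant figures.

Coriolis parameter at 78°N:
f = 2Ω sin φ = 2 × 7.29×10⁻⁵ × sin 78° = 1.43×10⁻⁴ s⁻¹
Pressure gradient: |∂P/∂n| = 200 Pa / 262000 m = 7.63×10⁻⁴ Pa/m
Geostrophic balance (pressure-gradient force = Coriolis force):
V_g = (1/(fρ)) |∂P/∂n| = 7.63×10⁻⁴ / (1.43×10⁻⁴ × 1.17) = 4.57 m/s

4.57 m/s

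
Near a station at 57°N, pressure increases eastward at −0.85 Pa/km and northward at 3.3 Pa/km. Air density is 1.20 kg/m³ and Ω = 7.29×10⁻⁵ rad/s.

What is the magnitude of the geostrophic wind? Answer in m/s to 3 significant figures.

23.2 m/s

Coriolis parameter at 57°N:
f = 2Ω sin φ = 2 × 7.29×10⁻⁵ × sin 57° = 1.22×10⁻⁴ s⁻¹
Component geostrophic relations (x east, y north):
u_g = −(1/(fρ)) ∂P/∂y,  v_g = (1/(fρ)) ∂P/∂x
u_g = −(3.3×10⁻³)/(1.22×10⁻⁴ × 1.20) = −22.5 m/s;  v_g = (−0.85×10⁻³)/(1.22×10⁻⁴ × 1.20) = −5.79 m/s
|V_g| = √(u_g² + v_g²) = 23.2 m/s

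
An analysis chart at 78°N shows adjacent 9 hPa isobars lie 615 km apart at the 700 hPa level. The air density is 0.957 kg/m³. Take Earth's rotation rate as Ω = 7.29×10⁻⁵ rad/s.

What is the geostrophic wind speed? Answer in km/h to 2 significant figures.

39 km/h

Coriolis parameter at 78°N:
f = 2Ω sin φ = 2 × 7.29×10⁻⁵ × sin 78° = 1.43×10⁻⁴ s⁻¹
Pressure gradient: |∂P/∂n| = 900 Pa / 615000 m = 1.46×10⁻³ Pa/m
Geostrophic balance (pressure-gradient force = Coriolis force):
V_g = (1/(fρ)) |∂P/∂n| = 1.46×10⁻³ / (1.43×10⁻⁴ × 0.957) = 10.7 m/s
Converting: 10.7 m/s × 3.6 = 39 km/h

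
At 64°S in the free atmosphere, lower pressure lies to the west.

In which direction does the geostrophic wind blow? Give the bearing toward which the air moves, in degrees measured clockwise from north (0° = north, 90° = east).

180°

The pressure-gradient force points toward the west (bearing 270°).
Geostrophic balance: in the Southern Hemisphere the Coriolis force deflects motion to the left, so the geostrophic wind blows 90° to the left of the pressure-gradient force (low pressure on the right).
Rotating 270° by 90° counterclockwise gives 180° — the wind blows toward the south.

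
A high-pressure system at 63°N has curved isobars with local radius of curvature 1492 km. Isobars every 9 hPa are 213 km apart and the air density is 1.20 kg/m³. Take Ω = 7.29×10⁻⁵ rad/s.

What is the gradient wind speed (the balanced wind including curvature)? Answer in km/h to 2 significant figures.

120 km/h

Coriolis parameter at 63°N:
f = 2Ω sin φ = 2 × 7.29×10⁻⁵ × sin 63° = 1.30×10⁻⁴ s⁻¹
Pressure gradient: |∂P/∂n| = 900 Pa / 213000 m = 4.23×10⁻³ Pa/m
Geostrophic speed: V_g = |∂P/∂n|/(fρ) = 4.23×10⁻³/(1.30×10⁻⁴ × 1.20) = 27.1 m/s
Around a high, pressure-gradient force acts outward with centrifugal, so Coriolis balances both:
fV = (1/ρ)|∂P/∂n| + V²/R  →  V² − fR·V + fR·V_g = 0
With fR = 1.30×10⁻⁴ × 1492×10³ m = 194 m/s:
V = [fR − √((fR)² − 4 fR V_g)]/2 = [194 − √(194² − 4×194×27.1)]/2 = 32.6 m/s
Supergeostrophic (V > V_g = 27.1 m/s), as expected around a high.
Converting: 32.6 m/s × 3.6 = 120 km/h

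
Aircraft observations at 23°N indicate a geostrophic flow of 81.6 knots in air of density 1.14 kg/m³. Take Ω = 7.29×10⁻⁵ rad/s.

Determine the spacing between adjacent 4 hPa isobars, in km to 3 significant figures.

147 km

Coriolis parameter at 23°N:
f = 2Ω sin φ = 2 × 7.29×10⁻⁵ × sin 23° = 5.70×10⁻⁵ s⁻¹
Wind speed in SI: 81.6 knots = 42.0 m/s
Geostrophic balance rearranged: |∂P/∂n| = f ρ V_g
|∂P/∂n| = 5.70×10⁻⁵ × 1.14 × 42.0 = 2.73×10⁻³ Pa/m
Isobar spacing: Δn = ΔP/|∂P/∂n| = 400 Pa / 2.73×10⁻³ Pa/m = 146721 m ≈ 147 km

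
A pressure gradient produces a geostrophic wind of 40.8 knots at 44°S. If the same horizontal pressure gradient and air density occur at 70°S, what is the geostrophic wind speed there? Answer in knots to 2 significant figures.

30 knots

With the same pressure gradient and density, V_g ∝ 1/f ∝ 1/sin φ.
V₂ = V₁ · sin φ₁ / sin φ₂ = 40.8 × sin 44° / sin 70°
V₂ = 40.8 × 0.6947/0.9397 = 30 knots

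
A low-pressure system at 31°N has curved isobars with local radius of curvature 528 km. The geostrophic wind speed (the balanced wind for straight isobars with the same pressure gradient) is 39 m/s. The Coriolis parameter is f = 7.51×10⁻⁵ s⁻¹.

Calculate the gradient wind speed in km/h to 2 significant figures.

Around a low, centrifugal force acts outward with Coriolis, so pressure-gradient force balances both:
(1/ρ)|∂P/∂n| = fV + V²/R  →  V² + fR·V − fR·V_g = 0
With fR = 7.51×10⁻⁵ × 528×10³ m = 39.7 m/s:
V = [−fR + √((fR)² + 4 fR V_g)]/2 = [−39.7 + √(39.7² + 4×39.7×39)]/2 = 24.2 m/s
Subgeostrophic (V < V_g = 39 m/s), as expected around a low.
Converting: 24.2 m/s × 3.6 = 87 km/h

87 km/h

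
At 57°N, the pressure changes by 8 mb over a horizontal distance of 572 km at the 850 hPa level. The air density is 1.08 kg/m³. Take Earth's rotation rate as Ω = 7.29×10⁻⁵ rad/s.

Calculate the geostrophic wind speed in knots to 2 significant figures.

Coriolis parameter at 57°N:
f = 2Ω sin φ = 2 × 7.29×10⁻⁵ × sin 57° = 1.22×10⁻⁴ s⁻¹
Pressure gradient: |∂P/∂n| = 800 Pa / 572000 m = 1.40×10⁻³ Pa/m
Geostrophic balance (pressure-gradient force = Coriolis force):
V_g = (1/(fρ)) |∂P/∂n| = 1.40×10⁻³ / (1.22×10⁻⁴ × 1.08) = 10.6 m/s
Converting: 10.6 m/s × 1.944 = 21 knots

21 knots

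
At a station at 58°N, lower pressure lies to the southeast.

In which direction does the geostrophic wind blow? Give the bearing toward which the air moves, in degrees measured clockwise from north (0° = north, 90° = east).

The pressure-gradient force points toward the southeast (bearing 135°).
Geostrophic balance: in the Northern Hemisphere the Coriolis force deflects motion to the right, so the geostrophic wind blows 90° to the right of the pressure-gradient force (low pressure on the left).
Rotating 135° by 90° clockwise gives 225° — the wind blows toward the southwest.

225°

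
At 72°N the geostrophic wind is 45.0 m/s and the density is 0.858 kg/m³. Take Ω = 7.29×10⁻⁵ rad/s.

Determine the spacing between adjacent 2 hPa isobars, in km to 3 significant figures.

Coriolis parameter at 72°N:
f = 2Ω sin φ = 2 × 7.29×10⁻⁵ × sin 72° = 1.39×10⁻⁴ s⁻¹
Geostrophic balance rearranged: |∂P/∂n| = f ρ V_g
|∂P/∂n| = 1.39×10⁻⁴ × 0.858 × 45.0 = 5.35×10⁻³ Pa/m
Isobar spacing: Δn = ΔP/|∂P/∂n| = 200 Pa / 5.35×10⁻³ Pa/m = 37357 m ≈ 37.4 km

37.4 km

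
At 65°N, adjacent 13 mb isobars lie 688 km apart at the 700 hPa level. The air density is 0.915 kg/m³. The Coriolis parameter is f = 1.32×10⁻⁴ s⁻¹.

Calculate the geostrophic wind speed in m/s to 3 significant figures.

Pressure gradient: |∂P/∂n| = 1300 Pa / 688000 m = 1.89×10⁻³ Pa/m
Geostrophic balance (pressure-gradient force = Coriolis force):
V_g = (1/(fρ)) |∂P/∂n| = 1.89×10⁻³ / (1.32×10⁻⁴ × 0.915) = 15.6 m/s

15.6 m/s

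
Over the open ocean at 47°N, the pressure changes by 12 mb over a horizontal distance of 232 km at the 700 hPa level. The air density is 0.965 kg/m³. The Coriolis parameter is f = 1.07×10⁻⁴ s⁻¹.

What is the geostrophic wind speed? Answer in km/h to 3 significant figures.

Pressure gradient: |∂P/∂n| = 1200 Pa / 232000 m = 5.17×10⁻³ Pa/m
Geostrophic balance (pressure-gradient force = Coriolis force):
V_g = (1/(fρ)) |∂P/∂n| = 5.17×10⁻³ / (1.07×10⁻⁴ × 0.965) = 50.1 m/s
Converting: 50.1 m/s × 3.6 = 180 km/h

180 km/h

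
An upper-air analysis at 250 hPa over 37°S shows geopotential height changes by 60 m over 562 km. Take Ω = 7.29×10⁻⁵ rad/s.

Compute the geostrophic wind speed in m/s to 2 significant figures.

Coriolis parameter at 37°S:
f = 2Ω sin φ = 2 × 7.29×10⁻⁵ × sin 37° = 8.77×10⁻⁵ s⁻¹
Height gradient: |∂Z/∂n| = 60 m / 562000 m = 1.07×10⁻⁴
On a pressure surface, geostrophic balance gives V_g = (g/f)|∂Z/∂n|:
V_g = 9.81 × 1.07×10⁻⁴ / 8.77×10⁻⁵ = 11.9 m/s

12 m/s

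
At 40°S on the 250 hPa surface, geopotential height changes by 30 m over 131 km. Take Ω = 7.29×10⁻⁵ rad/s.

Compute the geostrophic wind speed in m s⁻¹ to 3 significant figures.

24.0 m s⁻¹

Coriolis parameter at 40°S:
f = 2Ω sin φ = 2 × 7.29×10⁻⁵ × sin 40° = 9.37×10⁻⁵ s⁻¹
Height gradient: |∂Z/∂n| = 30 m / 131000 m = 2.29×10⁻⁴
On a pressure surface, geostrophic balance gives V_g = (g/f)|∂Z/∂n|:
V_g = 9.81 × 2.29×10⁻⁴ / 9.37×10⁻⁵ = 24.0 m/s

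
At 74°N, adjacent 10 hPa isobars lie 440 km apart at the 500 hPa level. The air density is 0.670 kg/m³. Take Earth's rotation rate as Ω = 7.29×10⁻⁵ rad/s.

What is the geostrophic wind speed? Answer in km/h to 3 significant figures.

Coriolis parameter at 74°N:
f = 2Ω sin φ = 2 × 7.29×10⁻⁵ × sin 74° = 1.40×10⁻⁴ s⁻¹
Pressure gradient: |∂P/∂n| = 1000 Pa / 440000 m = 2.27×10⁻³ Pa/m
Geostrophic balance (pressure-gradient force = Coriolis force):
V_g = (1/(fρ)) |∂P/∂n| = 2.27×10⁻³ / (1.40×10⁻⁴ × 0.670) = 24.2 m/s
Converting: 24.2 m/s × 3.6 = 87.1 km/h

87.1 km/h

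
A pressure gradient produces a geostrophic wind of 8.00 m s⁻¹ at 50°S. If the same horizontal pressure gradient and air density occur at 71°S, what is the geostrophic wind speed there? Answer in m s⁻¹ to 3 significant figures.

With the same pressure gradient and density, V_g ∝ 1/f ∝ 1/sin φ.
V₂ = V₁ · sin φ₁ / sin φ₂ = 8.00 × sin 50° / sin 71°
V₂ = 8.00 × 0.7660/0.9455 = 6.48 m s⁻¹

6.48 m s⁻¹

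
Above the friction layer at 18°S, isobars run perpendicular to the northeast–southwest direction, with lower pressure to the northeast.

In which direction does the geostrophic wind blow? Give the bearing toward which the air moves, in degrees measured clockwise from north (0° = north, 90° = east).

The pressure-gradient force points toward the northeast (bearing 045°).
Geostrophic balance: in the Southern Hemisphere the Coriolis force deflects motion to the left, so the geostrophic wind blows 90° to the left of the pressure-gradient force (low pressure on the right).
Rotating 045° by 90° counterclockwise gives 315° — the wind blows toward the northwest.

315°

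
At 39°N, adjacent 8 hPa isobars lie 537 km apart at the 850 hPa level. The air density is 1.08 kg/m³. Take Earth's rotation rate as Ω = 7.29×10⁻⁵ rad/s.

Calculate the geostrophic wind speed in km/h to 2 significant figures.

54 km/h

Coriolis parameter at 39°N:
f = 2Ω sin φ = 2 × 7.29×10⁻⁵ × sin 39° = 9.18×10⁻⁵ s⁻¹
Pressure gradient: |∂P/∂n| = 800 Pa / 537000 m = 1.49×10⁻³ Pa/m
Geostrophic balance (pressure-gradient force = Coriolis force):
V_g = (1/(fρ)) |∂P/∂n| = 1.49×10⁻³ / (9.18×10⁻⁵ × 1.08) = 15.0 m/s
Converting: 15.0 m/s × 3.6 = 54 km/h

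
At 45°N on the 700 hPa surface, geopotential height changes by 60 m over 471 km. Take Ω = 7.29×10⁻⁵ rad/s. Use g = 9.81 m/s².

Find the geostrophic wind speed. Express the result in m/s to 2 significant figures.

Coriolis parameter at 45°N:
f = 2Ω sin φ = 2 × 7.29×10⁻⁵ × sin 45° = 1.03×10⁻⁴ s⁻¹
Height gradient: |∂Z/∂n| = 60 m / 471000 m = 1.27×10⁻⁴
On a pressure surface, geostrophic balance gives V_g = (g/f)|∂Z/∂n|:
V_g = 9.81 × 1.27×10⁻⁴ / 1.03×10⁻⁴ = 12.1 m/s

12 m/s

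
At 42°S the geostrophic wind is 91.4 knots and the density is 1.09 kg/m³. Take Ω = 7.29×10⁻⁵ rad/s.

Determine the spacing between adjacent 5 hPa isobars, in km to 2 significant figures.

Coriolis parameter at 42°S:
f = 2Ω sin φ = 2 × 7.29×10⁻⁵ × sin 42° = 9.76×10⁻⁵ s⁻¹
Wind speed in SI: 91.4 knots = 47.0 m/s
Geostrophic balance rearranged: |∂P/∂n| = f ρ V_g
|∂P/∂n| = 9.76×10⁻⁵ × 1.09 × 47.0 = 5.00×10⁻³ Pa/m
Isobar spacing: Δn = ΔP/|∂P/∂n| = 500 Pa / 5.00×10⁻³ Pa/m = 99998 m ≈ 100 km

100 km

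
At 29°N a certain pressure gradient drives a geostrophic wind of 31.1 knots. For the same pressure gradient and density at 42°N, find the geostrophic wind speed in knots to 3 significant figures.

With the same pressure gradient and density, V_g ∝ 1/f ∝ 1/sin φ.
V₂ = V₁ · sin φ₁ / sin φ₂ = 31.1 × sin 29° / sin 42°
V₂ = 31.1 × 0.4848/0.6691 = 22.5 knots

22.5 knots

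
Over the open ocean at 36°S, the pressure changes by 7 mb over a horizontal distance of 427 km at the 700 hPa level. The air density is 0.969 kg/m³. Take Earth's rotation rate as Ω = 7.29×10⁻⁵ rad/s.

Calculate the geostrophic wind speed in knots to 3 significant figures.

Coriolis parameter at 36°S:
f = 2Ω sin φ = 2 × 7.29×10⁻⁵ × sin 36° = 8.57×10⁻⁵ s⁻¹
Pressure gradient: |∂P/∂n| = 700 Pa / 427000 m = 1.64×10⁻³ Pa/m
Geostrophic balance (pressure-gradient force = Coriolis force):
V_g = (1/(fρ)) |∂P/∂n| = 1.64×10⁻³ / (8.57×10⁻⁵ × 0.969) = 19.7 m/s
Converting: 19.7 m/s × 1.944 = 38.4 knots

38.4 knots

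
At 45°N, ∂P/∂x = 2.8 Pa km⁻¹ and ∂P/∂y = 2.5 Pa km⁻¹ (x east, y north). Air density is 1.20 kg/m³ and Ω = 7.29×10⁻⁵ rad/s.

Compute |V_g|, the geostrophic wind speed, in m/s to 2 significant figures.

Coriolis parameter at 45°N:
f = 2Ω sin φ = 2 × 7.29×10⁻⁵ × sin 45° = 1.03×10⁻⁴ s⁻¹
Component geostrophic relations (x east, y north):
u_g = −(1/(fρ)) ∂P/∂y,  v_g = (1/(fρ)) ∂P/∂x
u_g = −(2.5×10⁻³)/(1.03×10⁻⁴ × 1.20) = −20.2 m/s;  v_g = (2.8×10⁻³)/(1.03×10⁻⁴ × 1.20) = 22.6 m/s
|V_g| = √(u_g² + v_g²) = 30.3 m/s

30 m/s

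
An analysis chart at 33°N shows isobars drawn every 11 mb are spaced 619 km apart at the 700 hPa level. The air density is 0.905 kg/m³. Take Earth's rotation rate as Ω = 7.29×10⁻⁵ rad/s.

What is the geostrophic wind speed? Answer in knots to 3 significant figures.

48.1 knots

Coriolis parameter at 33°N:
f = 2Ω sin φ = 2 × 7.29×10⁻⁵ × sin 33° = 7.94×10⁻⁵ s⁻¹
Pressure gradient: |∂P/∂n| = 1100 Pa / 619000 m = 1.78×10⁻³ Pa/m
Geostrophic balance (pressure-gradient force = Coriolis force):
V_g = (1/(fρ)) |∂P/∂n| = 1.78×10⁻³ / (7.94×10⁻⁵ × 0.905) = 24.7 m/s
Converting: 24.7 m/s × 1.944 = 48.1 knots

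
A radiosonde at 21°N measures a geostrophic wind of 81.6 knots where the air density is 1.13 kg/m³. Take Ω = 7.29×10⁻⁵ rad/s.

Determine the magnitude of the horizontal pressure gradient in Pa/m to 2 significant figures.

Coriolis parameter at 21°N:
f = 2Ω sin φ = 2 × 7.29×10⁻⁵ × sin 21° = 5.23×10⁻⁵ s⁻¹
Wind speed in SI: 81.6 knots = 42.0 m/s
Geostrophic balance rearranged: |∂P/∂n| = f ρ V_g
|∂P/∂n| = 5.23×10⁻⁵ × 1.13 × 42.0 = 2.48×10⁻³ Pa/m

2.5×10⁻³ Pa/m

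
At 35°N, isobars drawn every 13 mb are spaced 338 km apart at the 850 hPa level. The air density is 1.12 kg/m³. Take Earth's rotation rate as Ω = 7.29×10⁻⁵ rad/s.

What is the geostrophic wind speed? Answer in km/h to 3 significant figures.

Coriolis parameter at 35°N:
f = 2Ω sin φ = 2 × 7.29×10⁻⁵ × sin 35° = 8.36×10⁻⁵ s⁻¹
Pressure gradient: |∂P/∂n| = 1300 Pa / 338000 m = 3.85×10⁻³ Pa/m
Geostrophic balance (pressure-gradient force = Coriolis force):
V_g = (1/(fρ)) |∂P/∂n| = 3.85×10⁻³ / (8.36×10⁻⁵ × 1.12) = 41.1 m/s
Converting: 41.1 m/s × 3.6 = 148 km/h

148 km/h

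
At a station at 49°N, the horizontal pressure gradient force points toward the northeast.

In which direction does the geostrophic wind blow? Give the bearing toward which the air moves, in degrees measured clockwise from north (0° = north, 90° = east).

The pressure-gradient force points toward the northeast (bearing 045°).
Geostrophic balance: in the Northern Hemisphere the Coriolis force deflects motion to the right, so the geostrophic wind blows 90° to the right of the pressure-gradient force (low pressure on the left).
Rotating 045° by 90° clockwise gives 135° — the wind blows toward the southeast.

135°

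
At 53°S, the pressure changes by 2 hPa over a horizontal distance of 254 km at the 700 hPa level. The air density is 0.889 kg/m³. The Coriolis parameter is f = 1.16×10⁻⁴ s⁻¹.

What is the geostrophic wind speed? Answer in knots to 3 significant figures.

Pressure gradient: |∂P/∂n| = 200 Pa / 254000 m = 7.87×10⁻⁴ Pa/m
Geostrophic balance (pressure-gradient force = Coriolis force):
V_g = (1/(fρ)) |∂P/∂n| = 7.87×10⁻⁴ / (1.16×10⁻⁴ × 0.889) = 7.64 m/s
Converting: 7.64 m/s × 1.944 = 14.8 knots

14.8 knots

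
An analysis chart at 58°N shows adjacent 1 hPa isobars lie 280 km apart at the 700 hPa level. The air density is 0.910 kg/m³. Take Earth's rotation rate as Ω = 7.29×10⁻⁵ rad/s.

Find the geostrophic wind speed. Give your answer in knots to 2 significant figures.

Coriolis parameter at 58°N:
f = 2Ω sin φ = 2 × 7.29×10⁻⁵ × sin 58° = 1.24×10⁻⁴ s⁻¹
Pressure gradient: |∂P/∂n| = 100 Pa / 280000 m = 3.57×10⁻⁴ Pa/m
Geostrophic balance (pressure-gradient force = Coriolis force):
V_g = (1/(fρ)) |∂P/∂n| = 3.57×10⁻⁴ / (1.24×10⁻⁴ × 0.910) = 3.17 m/s
Converting: 3.17 m/s × 1.944 = 6.2 knots

6.2 knots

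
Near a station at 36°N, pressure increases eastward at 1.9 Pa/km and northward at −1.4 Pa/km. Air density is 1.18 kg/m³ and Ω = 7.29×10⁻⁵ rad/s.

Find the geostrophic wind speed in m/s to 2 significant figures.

23 m/s

Coriolis parameter at 36°N:
f = 2Ω sin φ = 2 × 7.29×10⁻⁵ × sin 36° = 8.57×10⁻⁵ s⁻¹
Component geostrophic relations (x east, y north):
u_g = −(1/(fρ)) ∂P/∂y,  v_g = (1/(fρ)) ∂P/∂x
u_g = −(−1.4×10⁻³)/(8.57×10⁻⁵ × 1.18) = 13.8 m/s;  v_g = (1.9×10⁻³)/(8.57×10⁻⁵ × 1.18) = 18.8 m/s
|V_g| = √(u_g² + v_g²) = 23.3 m/s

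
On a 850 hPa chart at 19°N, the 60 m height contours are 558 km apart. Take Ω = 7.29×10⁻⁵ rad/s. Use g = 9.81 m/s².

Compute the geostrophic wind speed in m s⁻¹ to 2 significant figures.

Coriolis parameter at 19°N:
f = 2Ω sin φ = 2 × 7.29×10⁻⁵ × sin 19° = 4.75×10⁻⁵ s⁻¹
Height gradient: |∂Z/∂n| = 60 m / 558000 m = 1.08×10⁻⁴
On a pressure surface, geostrophic balance gives V_g = (g/f)|∂Z/∂n|:
V_g = 9.81 × 1.08×10⁻⁴ / 4.75×10⁻⁵ = 22.2 m/s

22 m s⁻¹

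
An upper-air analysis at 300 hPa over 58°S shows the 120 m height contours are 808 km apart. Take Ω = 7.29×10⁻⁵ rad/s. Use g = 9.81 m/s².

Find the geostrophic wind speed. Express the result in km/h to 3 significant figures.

Coriolis parameter at 58°S:
f = 2Ω sin φ = 2 × 7.29×10⁻⁵ × sin 58° = 1.24×10⁻⁴ s⁻¹
Height gradient: |∂Z/∂n| = 120 m / 808000 m = 1.49×10⁻⁴
On a pressure surface, geostrophic balance gives V_g = (g/f)|∂Z/∂n|:
V_g = 9.81 × 1.49×10⁻⁴ / 1.24×10⁻⁴ = 11.8 m/s
Converting: 11.8 m/s × 3.6 = 42.4 km/h

42.4 km/h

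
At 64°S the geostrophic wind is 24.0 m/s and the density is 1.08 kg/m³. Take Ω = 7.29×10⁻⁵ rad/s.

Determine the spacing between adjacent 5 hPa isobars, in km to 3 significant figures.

147 km

Coriolis parameter at 64°S:
f = 2Ω sin φ = 2 × 7.29×10⁻⁵ × sin 64° = 1.31×10⁻⁴ s⁻¹
Geostrophic balance rearranged: |∂P/∂n| = f ρ V_g
|∂P/∂n| = 1.31×10⁻⁴ × 1.08 × 24.0 = 3.40×10⁻³ Pa/m
Isobar spacing: Δn = ΔP/|∂P/∂n| = 500 Pa / 3.40×10⁻³ Pa/m = 147203 m ≈ 147 km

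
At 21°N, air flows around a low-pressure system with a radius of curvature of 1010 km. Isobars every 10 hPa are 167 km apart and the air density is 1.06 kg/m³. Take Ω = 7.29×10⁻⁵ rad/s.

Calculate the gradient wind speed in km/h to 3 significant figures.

Coriolis parameter at 21°N:
f = 2Ω sin φ = 2 × 7.29×10⁻⁵ × sin 21° = 5.23×10⁻⁵ s⁻¹
Pressure gradient: |∂P/∂n| = 1000 Pa / 167000 m = 5.99×10⁻³ Pa/m
Geostrophic speed: V_g = |∂P/∂n|/(fρ) = 5.99×10⁻³/(5.23×10⁻⁵ × 1.06) = 108 m/s
Around a low, centrifugal force acts outward with Coriolis, so pressure-gradient force balances both:
(1/ρ)|∂P/∂n| = fV + V²/R  →  V² + fR·V − fR·V_g = 0
With fR = 5.23×10⁻⁵ × 1010×10³ m = 52.8 m/s:
V = [−fR + √((fR)² + 4 fR V_g)]/2 = [−52.8 + √(52.8² + 4×52.8×108)]/2 = 53.6 m/s
Subgeostrophic (V < V_g = 108 m/s), as expected around a low.
Converting: 53.6 m/s × 3.6 = 193 km/h

193 km/h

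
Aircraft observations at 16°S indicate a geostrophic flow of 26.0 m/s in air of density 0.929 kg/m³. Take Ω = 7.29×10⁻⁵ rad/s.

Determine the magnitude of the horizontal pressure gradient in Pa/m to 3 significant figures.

Coriolis parameter at 16°S:
f = 2Ω sin φ = 2 × 7.29×10⁻⁵ × sin 16° = 4.02×10⁻⁵ s⁻¹
Geostrophic balance rearranged: |∂P/∂n| = f ρ V_g
|∂P/∂n| = 4.02×10⁻⁵ × 0.929 × 26.0 = 9.71×10⁻⁴ Pa/m

9.71×10⁻⁴ Pa/m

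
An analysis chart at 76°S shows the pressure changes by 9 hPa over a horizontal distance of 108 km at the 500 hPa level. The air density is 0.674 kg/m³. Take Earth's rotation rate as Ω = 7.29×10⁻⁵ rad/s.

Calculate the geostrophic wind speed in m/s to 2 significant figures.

87 m/s

Coriolis parameter at 76°S:
f = 2Ω sin φ = 2 × 7.29×10⁻⁵ × sin 76° = 1.41×10⁻⁴ s⁻¹
Pressure gradient: |∂P/∂n| = 900 Pa / 108000 m = 8.33×10⁻³ Pa/m
Geostrophic balance (pressure-gradient force = Coriolis force):
V_g = (1/(fρ)) |∂P/∂n| = 8.33×10⁻³ / (1.41×10⁻⁴ × 0.674) = 87.4 m/s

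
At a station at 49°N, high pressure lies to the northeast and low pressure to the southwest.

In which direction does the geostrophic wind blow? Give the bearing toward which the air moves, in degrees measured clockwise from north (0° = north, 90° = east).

315°

The pressure-gradient force points toward the southwest (bearing 225°).
Geostrophic balance: in the Northern Hemisphere the Coriolis force deflects motion to the right, so the geostrophic wind blows 90° to the right of the pressure-gradient force (low pressure on the left).
Rotating 225° by 90° clockwise gives 315° — the wind blows toward the northwest.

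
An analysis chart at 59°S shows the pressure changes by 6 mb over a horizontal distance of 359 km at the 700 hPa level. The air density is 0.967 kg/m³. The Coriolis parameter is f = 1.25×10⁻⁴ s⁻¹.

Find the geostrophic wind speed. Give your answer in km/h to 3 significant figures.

Pressure gradient: |∂P/∂n| = 600 Pa / 359000 m = 1.67×10⁻³ Pa/m
Geostrophic balance (pressure-gradient force = Coriolis force):
V_g = (1/(fρ)) |∂P/∂n| = 1.67×10⁻³ / (1.25×10⁻⁴ × 0.967) = 13.8 m/s
Converting: 13.8 m/s × 3.6 = 49.8 km/h

49.8 km/h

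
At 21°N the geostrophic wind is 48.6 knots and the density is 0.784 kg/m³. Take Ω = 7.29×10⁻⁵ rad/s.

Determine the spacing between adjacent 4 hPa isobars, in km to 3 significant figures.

Coriolis parameter at 21°N:
f = 2Ω sin φ = 2 × 7.29×10⁻⁵ × sin 21° = 5.23×10⁻⁵ s⁻¹
Wind speed in SI: 48.6 knots = 25.0 m/s
Geostrophic balance rearranged: |∂P/∂n| = f ρ V_g
|∂P/∂n| = 5.23×10⁻⁵ × 0.784 × 25.0 = 1.02×10⁻³ Pa/m
Isobar spacing: Δn = ΔP/|∂P/∂n| = 400 Pa / 1.02×10⁻³ Pa/m = 390556 m ≈ 391 km

391 km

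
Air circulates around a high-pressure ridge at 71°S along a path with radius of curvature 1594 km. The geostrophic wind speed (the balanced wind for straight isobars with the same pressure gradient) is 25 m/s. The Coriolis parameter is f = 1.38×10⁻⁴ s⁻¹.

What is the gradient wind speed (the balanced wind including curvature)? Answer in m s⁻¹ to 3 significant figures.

Around a high, pressure-gradient force acts outward with centrifugal, so Coriolis balances both:
fV = (1/ρ)|∂P/∂n| + V²/R  →  V² − fR·V + fR·V_g = 0
With fR = 1.38×10⁻⁴ × 1594×10³ m = 220 m/s:
V = [fR − √((fR)² − 4 fR V_g)]/2 = [220 − √(220² − 4×220×25)]/2 = 28.8 m/s
Supergeostrophic (V > V_g = 25 m/s), as expected around a high.

28.8 m s⁻¹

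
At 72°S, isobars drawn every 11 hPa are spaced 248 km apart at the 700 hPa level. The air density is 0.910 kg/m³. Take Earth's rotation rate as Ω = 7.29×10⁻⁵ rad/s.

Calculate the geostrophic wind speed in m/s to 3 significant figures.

Coriolis parameter at 72°S:
f = 2Ω sin φ = 2 × 7.29×10⁻⁵ × sin 72° = 1.39×10⁻⁴ s⁻¹
Pressure gradient: |∂P/∂n| = 1100 Pa / 248000 m = 4.44×10⁻³ Pa/m
Geostrophic balance (pressure-gradient force = Coriolis force):
V_g = (1/(fρ)) |∂P/∂n| = 4.44×10⁻³ / (1.39×10⁻⁴ × 0.910) = 35.2 m/s

35.2 m/s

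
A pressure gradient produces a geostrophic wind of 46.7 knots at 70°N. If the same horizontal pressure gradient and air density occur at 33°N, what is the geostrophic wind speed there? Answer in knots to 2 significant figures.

With the same pressure gradient and density, V_g ∝ 1/f ∝ 1/sin φ.
V₂ = V₁ · sin φ₁ / sin φ₂ = 46.7 × sin 70° / sin 33°
V₂ = 46.7 × 0.9397/0.5446 = 81 knots

81 knots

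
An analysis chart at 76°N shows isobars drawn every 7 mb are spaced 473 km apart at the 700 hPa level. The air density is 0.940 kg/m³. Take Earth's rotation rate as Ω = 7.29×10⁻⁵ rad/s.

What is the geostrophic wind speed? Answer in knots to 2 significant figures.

Coriolis parameter at 76°N:
f = 2Ω sin φ = 2 × 7.29×10⁻⁵ × sin 76° = 1.41×10⁻⁴ s⁻¹
Pressure gradient: |∂P/∂n| = 700 Pa / 473000 m = 1.48×10⁻³ Pa/m
Geostrophic balance (pressure-gradient force = Coriolis force):
V_g = (1/(fρ)) |∂P/∂n| = 1.48×10⁻³ / (1.41×10⁻⁴ × 0.940) = 11.1 m/s
Converting: 11.1 m/s × 1.944 = 22 knots

22 knots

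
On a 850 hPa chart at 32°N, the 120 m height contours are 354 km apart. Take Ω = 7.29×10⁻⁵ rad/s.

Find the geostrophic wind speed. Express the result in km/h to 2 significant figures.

150 km/h

Coriolis parameter at 32°N:
f = 2Ω sin φ = 2 × 7.29×10⁻⁵ × sin 32° = 7.73×10⁻⁵ s⁻¹
Height gradient: |∂Z/∂n| = 120 m / 354000 m = 3.39×10⁻⁴
On a pressure surface, geostrophic balance gives V_g = (g/f)|∂Z/∂n|:
V_g = 9.81 × 3.39×10⁻⁴ / 7.73×10⁻⁵ = 43.0 m/s
Converting: 43.0 m/s × 3.6 = 150 km/h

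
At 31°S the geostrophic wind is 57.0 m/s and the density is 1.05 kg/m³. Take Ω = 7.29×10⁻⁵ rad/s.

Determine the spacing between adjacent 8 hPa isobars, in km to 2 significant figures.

Coriolis parameter at 31°S:
f = 2Ω sin φ = 2 × 7.29×10⁻⁵ × sin 31° = 7.51×10⁻⁵ s⁻¹
Geostrophic balance rearranged: |∂P/∂n| = f ρ V_g
|∂P/∂n| = 7.51×10⁻⁵ × 1.05 × 57.0 = 4.49×10⁻³ Pa/m
Isobar spacing: Δn = ΔP/|∂P/∂n| = 800 Pa / 4.49×10⁻³ Pa/m = 178004 m ≈ 180 km

180 km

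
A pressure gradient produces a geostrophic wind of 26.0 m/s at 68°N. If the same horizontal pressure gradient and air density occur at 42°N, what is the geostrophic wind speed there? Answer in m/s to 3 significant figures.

36.0 m/s

With the same pressure gradient and density, V_g ∝ 1/f ∝ 1/sin φ.
V₂ = V₁ · sin φ₁ / sin φ₂ = 26.0 × sin 68° / sin 42°
V₂ = 26.0 × 0.9272/0.6691 = 36.0 m/s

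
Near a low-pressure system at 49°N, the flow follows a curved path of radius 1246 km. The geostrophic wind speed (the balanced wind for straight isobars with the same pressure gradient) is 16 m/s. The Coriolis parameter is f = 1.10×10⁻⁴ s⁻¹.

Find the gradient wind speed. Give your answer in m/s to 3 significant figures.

14.5 m/s

Around a low, centrifugal force acts outward with Coriolis, so pressure-gradient force balances both:
(1/ρ)|∂P/∂n| = fV + V²/R  →  V² + fR·V − fR·V_g = 0
With fR = 1.10×10⁻⁴ × 1246×10³ m = 137 m/s:
V = [−fR + √((fR)² + 4 fR V_g)]/2 = [−137 + √(137² + 4×137×16)]/2 = 14.5 m/s
Subgeostrophic (V < V_g = 16 m/s), as expected around a low.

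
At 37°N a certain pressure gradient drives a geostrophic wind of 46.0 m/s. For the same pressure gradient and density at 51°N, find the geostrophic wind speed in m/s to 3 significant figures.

With the same pressure gradient and density, V_g ∝ 1/f ∝ 1/sin φ.
V₂ = V₁ · sin φ₁ / sin φ₂ = 46.0 × sin 37° / sin 51°
V₂ = 46.0 × 0.6018/0.7771 = 35.6 m/s

35.6 m/s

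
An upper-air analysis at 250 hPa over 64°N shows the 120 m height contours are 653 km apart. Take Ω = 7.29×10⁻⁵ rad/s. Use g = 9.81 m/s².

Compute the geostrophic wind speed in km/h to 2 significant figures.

Coriolis parameter at 64°N:
f = 2Ω sin φ = 2 × 7.29×10⁻⁵ × sin 64° = 1.31×10⁻⁴ s⁻¹
Height gradient: |∂Z/∂n| = 120 m / 653000 m = 1.84×10⁻⁴
On a pressure surface, geostrophic balance gives V_g = (g/f)|∂Z/∂n|:
V_g = 9.81 × 1.84×10⁻⁴ / 1.31×10⁻⁴ = 13.8 m/s
Converting: 13.8 m/s × 3.6 = 50 km/h

50 km/h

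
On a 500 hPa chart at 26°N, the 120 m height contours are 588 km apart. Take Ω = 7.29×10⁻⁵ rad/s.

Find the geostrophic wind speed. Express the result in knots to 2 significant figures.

Coriolis parameter at 26°N:
f = 2Ω sin φ = 2 × 7.29×10⁻⁵ × sin 26° = 6.39×10⁻⁵ s⁻¹
Height gradient: |∂Z/∂n| = 120 m / 588000 m = 2.04×10⁻⁴
On a pressure surface, geostrophic balance gives V_g = (g/f)|∂Z/∂n|:
V_g = 9.81 × 2.04×10⁻⁴ / 6.39×10⁻⁵ = 31.3 m/s
Converting: 31.3 m/s × 1.944 = 61 knots

61 knots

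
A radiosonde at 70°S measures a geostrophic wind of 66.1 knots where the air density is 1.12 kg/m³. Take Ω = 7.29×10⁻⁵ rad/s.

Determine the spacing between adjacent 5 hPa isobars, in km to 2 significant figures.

Coriolis parameter at 70°S:
f = 2Ω sin φ = 2 × 7.29×10⁻⁵ × sin 70° = 1.37×10⁻⁴ s⁻¹
Wind speed in SI: 66.1 knots = 34.0 m/s
Geostrophic balance rearranged: |∂P/∂n| = f ρ V_g
|∂P/∂n| = 1.37×10⁻⁴ × 1.12 × 34.0 = 5.22×10⁻³ Pa/m
Isobar spacing: Δn = ΔP/|∂P/∂n| = 500 Pa / 5.22×10⁻³ Pa/m = 95823 m ≈ 96 km

96 km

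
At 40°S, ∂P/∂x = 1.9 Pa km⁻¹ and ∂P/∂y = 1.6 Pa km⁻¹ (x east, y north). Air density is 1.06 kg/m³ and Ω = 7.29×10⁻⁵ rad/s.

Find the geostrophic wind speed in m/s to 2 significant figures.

25 m/s

Coriolis parameter at 40°S:
f = 2Ω sin φ = 2 × 7.29×10⁻⁵ × sin 40° = 9.37×10⁻⁵ s⁻¹
In the Southern Hemisphere f is negative: f = −9.37×10⁻⁵ s⁻¹.
Component geostrophic relations (x east, y north):
u_g = −(1/(fρ)) ∂P/∂y,  v_g = (1/(fρ)) ∂P/∂x
u_g = −(1.6×10⁻³)/(−9.37×10⁻⁵ × 1.06) = 16.1 m/s;  v_g = (1.9×10⁻³)/(−9.37×10⁻⁵ × 1.06) = −19.1 m/s
|V_g| = √(u_g² + v_g²) = 25.0 m/s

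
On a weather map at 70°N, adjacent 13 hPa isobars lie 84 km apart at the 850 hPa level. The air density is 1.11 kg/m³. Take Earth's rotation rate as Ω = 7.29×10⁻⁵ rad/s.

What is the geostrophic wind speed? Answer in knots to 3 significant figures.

198 knots

Coriolis parameter at 70°N:
f = 2Ω sin φ = 2 × 7.29×10⁻⁵ × sin 70° = 1.37×10⁻⁴ s⁻¹
Pressure gradient: |∂P/∂n| = 1300 Pa / 84000 m = 1.55×10⁻² Pa/m
Geostrophic balance (pressure-gradient force = Coriolis force):
V_g = (1/(fρ)) |∂P/∂n| = 1.55×10⁻² / (1.37×10⁻⁴ × 1.11) = 102 m/s
Converting: 102 m/s × 1.944 = 198 knots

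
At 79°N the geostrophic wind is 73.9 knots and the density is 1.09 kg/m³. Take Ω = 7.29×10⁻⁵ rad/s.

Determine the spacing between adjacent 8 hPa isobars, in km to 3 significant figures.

135 km

Coriolis parameter at 79°N:
f = 2Ω sin φ = 2 × 7.29×10⁻⁵ × sin 79° = 1.43×10⁻⁴ s⁻¹
Wind speed in SI: 73.9 knots = 38.0 m/s
Geostrophic balance rearranged: |∂P/∂n| = f ρ V_g
|∂P/∂n| = 1.43×10⁻⁴ × 1.09 × 38.0 = 5.93×10⁻³ Pa/m
Isobar spacing: Δn = ΔP/|∂P/∂n| = 800 Pa / 5.93×10⁻³ Pa/m = 134889 m ≈ 135 km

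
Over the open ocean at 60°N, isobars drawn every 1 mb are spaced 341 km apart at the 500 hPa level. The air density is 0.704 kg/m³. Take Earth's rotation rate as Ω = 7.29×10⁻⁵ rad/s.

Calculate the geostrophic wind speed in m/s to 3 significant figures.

Coriolis parameter at 60°N:
f = 2Ω sin φ = 2 × 7.29×10⁻⁵ × sin 60° = 1.26×10⁻⁴ s⁻¹
Pressure gradient: |∂P/∂n| = 100 Pa / 341000 m = 2.93×10⁻⁴ Pa/m
Geostrophic balance (pressure-gradient force = Coriolis force):
V_g = (1/(fρ)) |∂P/∂n| = 2.93×10⁻⁴ / (1.26×10⁻⁴ × 0.704) = 3.30 m/s

3.30 m/s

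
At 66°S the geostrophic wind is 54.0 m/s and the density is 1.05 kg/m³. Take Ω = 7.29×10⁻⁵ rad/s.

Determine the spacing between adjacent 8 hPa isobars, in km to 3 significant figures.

106 km

Coriolis parameter at 66°S:
f = 2Ω sin φ = 2 × 7.29×10⁻⁵ × sin 66° = 1.33×10⁻⁴ s⁻¹
Geostrophic balance rearranged: |∂P/∂n| = f ρ V_g
|∂P/∂n| = 1.33×10⁻⁴ × 1.05 × 54.0 = 7.55×10⁻³ Pa/m
Isobar spacing: Δn = ΔP/|∂P/∂n| = 800 Pa / 7.55×10⁻³ Pa/m = 105930 m ≈ 106 km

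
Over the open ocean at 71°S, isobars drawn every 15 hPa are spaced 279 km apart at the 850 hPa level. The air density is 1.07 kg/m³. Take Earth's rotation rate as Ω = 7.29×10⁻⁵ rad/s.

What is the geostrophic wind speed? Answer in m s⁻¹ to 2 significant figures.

Coriolis parameter at 71°S:
f = 2Ω sin φ = 2 × 7.29×10⁻⁵ × sin 71° = 1.38×10⁻⁴ s⁻¹
Pressure gradient: |∂P/∂n| = 1500 Pa / 279000 m = 5.38×10⁻³ Pa/m
Geostrophic balance (pressure-gradient force = Coriolis force):
V_g = (1/(fρ)) |∂P/∂n| = 5.38×10⁻³ / (1.38×10⁻⁴ × 1.07) = 36.4 m/s

36 m s⁻¹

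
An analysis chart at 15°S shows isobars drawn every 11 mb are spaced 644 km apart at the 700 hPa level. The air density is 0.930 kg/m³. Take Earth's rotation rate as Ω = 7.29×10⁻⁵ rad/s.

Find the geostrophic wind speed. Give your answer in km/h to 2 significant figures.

180 km/h

Coriolis parameter at 15°S:
f = 2Ω sin φ = 2 × 7.29×10⁻⁵ × sin 15° = 3.77×10⁻⁵ s⁻¹
Pressure gradient: |∂P/∂n| = 1100 Pa / 644000 m = 1.71×10⁻³ Pa/m
Geostrophic balance (pressure-gradient force = Coriolis force):
V_g = (1/(fρ)) |∂P/∂n| = 1.71×10⁻³ / (3.77×10⁻⁵ × 0.930) = 48.7 m/s
Converting: 48.7 m/s × 3.6 = 180 km/h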